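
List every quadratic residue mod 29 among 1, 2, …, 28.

1,4,5,6,7,9,13,16,20,22,23,24,25,28

Square k = 1,…,14 (k and 29−k give the same square):
1²=1, 2²=4, 3²=9, 4²=16, 5²=25, 6²≡7, 7²≡20, 8²≡6, 9²≡23, 10²≡13, 11²≡5, 12²≡28, 13²≡24, 14²≡22 (mod 29).
So the quadratic residues mod 29 are {1, 4, 5, 6, 7, 9, 13, 16, 20, 22, 23, 24, 25, 28}.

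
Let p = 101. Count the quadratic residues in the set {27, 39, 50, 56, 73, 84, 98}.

(27/101) = -1 → non-residue.
(39/101) = -1 → non-residue.
(50/101) = -1 → non-residue.
(56/101) = +1 → QR.
(73/101) = -1 → non-residue.
(84/101) = +1 → QR.
(98/101) = -1 → non-residue.
Total quadratic residues among the 7: 2.

2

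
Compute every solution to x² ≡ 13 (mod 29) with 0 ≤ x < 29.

10, 19

29 ≡ 1 (mod 4), so we find a root by search.
Trying successive values, 10² = 100 ≡ 13 (mod 29). The other root is 29 − 10 = 19.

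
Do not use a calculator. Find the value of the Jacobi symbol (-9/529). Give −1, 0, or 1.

First reduce: -9 ≡ 520 (mod 529).
Pull out 2^3: since 529 ≡ 1 (mod 8), (2/529) = +1, so (2/529)^3 = +1.
Reciprocity: 65 ≡ 1 and 529 ≡ 1 (mod 4), so (65/529) = +(529/65).
Reduce top mod 65: now compute (9/65).
Reciprocity: 9 ≡ 1 and 65 ≡ 1 (mod 4), so (9/65) = +(65/9).
Reduce top mod 9: now compute (2/9).
Pull out 2: since 9 ≡ 1 (mod 8), (2/9) = +1.
Reached (1/9) = 1. Collecting the sign flips along the way, the symbol is +1.

1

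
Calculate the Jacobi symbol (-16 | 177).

1

First reduce: -16 ≡ 161 (mod 177).
Reciprocity: 161 ≡ 1 and 177 ≡ 1 (mod 4), so (161/177) = +(177/161).
Reduce top mod 161: now compute (16/161).
Pull out 2^4: since 161 ≡ 1 (mod 8), (2/161) = +1, so (2/161)^4 = +1.
Reached (1/161) = 1. Collecting the sign flips along the way, the symbol is +1.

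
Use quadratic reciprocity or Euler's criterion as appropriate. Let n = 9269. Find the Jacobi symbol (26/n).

Pull out 2: since 9269 ≡ 5 (mod 8), (2/9269) = -1.
Reciprocity: 13 ≡ 1 and 9269 ≡ 1 (mod 4), so (13/9269) = +(9269/13).
Reduce top mod 13: now compute (0/13).
Top reduces to 0: gcd > 1, so the symbol is 0.

0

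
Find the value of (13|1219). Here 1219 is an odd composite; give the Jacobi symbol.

Reciprocity: 13 ≡ 1 and 1219 ≡ 3 (mod 4), so (13/1219) = +(1219/13).
Reduce top mod 13: now compute (10/13).
Pull out 2: since 13 ≡ 5 (mod 8), (2/13) = -1.
Reciprocity: 5 ≡ 1 and 13 ≡ 1 (mod 4), so (5/13) = +(13/5).
Reduce top mod 5: now compute (3/5).
Reciprocity: 3 ≡ 3 and 5 ≡ 1 (mod 4), so (3/5) = +(5/3).
Reduce top mod 3: now compute (2/3).
Pull out 2: since 3 ≡ 3 (mod 8), (2/3) = -1.
Reached (1/3) = 1. Collecting the sign flips along the way, the symbol is +1.

1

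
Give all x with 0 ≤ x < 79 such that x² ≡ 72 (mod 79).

25, 54

Since 79 ≡ 3 (mod 4), a square root of 72 is 72^((79+1)/4) = 72^20 mod 79.
Repeated squaring: 72^2≡49, 72^4≡31, 72^8≡13, 72^16≡11 (mod 79).
72^20 = 72^(16+4) ≡ 25 (mod 79).
Check: 25² = 625 ≡ 72 (mod 79). The two roots are 25 and 54.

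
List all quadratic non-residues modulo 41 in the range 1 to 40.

3, 6, 7, 11, 12, 13, 14, 15, 17, 19, 22, 24, 26, 27, 28, 29, 30, 34, 35, 38

Square k = 1,…,20 (k and 41−k give the same square):
1²=1, 2²=4, 3²=9, 4²=16, 5²=25, 6²=36, 7²≡8, 8²≡23, 9²≡40, 10²≡18, 11²≡39, 12²≡21, 13²≡5, 14²≡32, 15²≡20, 16²≡10, 17²≡2, 18²≡37, 19²≡33, 20²≡31 (mod 41).
The residues are {1, 2, 4, 5, 8, 9, 10, 16, 18, 20, 21, 23, 25, 31, 32, 33, 36, 37, 39, 40}; the non-residues are the remaining 20 nonzero classes.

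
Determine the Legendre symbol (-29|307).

1

Euler's criterion: (-29/307) ≡ 278^153 (mod 307).
278^2 ≡ 227 (mod 307)
278^4 ≡ 260 (mod 307)
278^8 ≡ 60 (mod 307)
278^16 ≡ 223 (mod 307)
278^32 ≡ 302 (mod 307)
278^64 ≡ 25 (mod 307)
278^128 ≡ 11 (mod 307)
278^153 = 278^(128+16+8+1) ≡ 1 (mod 307).
Result is 1, so (-29/307) = 1.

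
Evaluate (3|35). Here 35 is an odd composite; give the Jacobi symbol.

Reciprocity: 3 ≡ 3 and 35 ≡ 3 (mod 4), so (3/35) = −(35/3).
Reduce top mod 3: now compute (2/3).
Pull out 2: since 3 ≡ 3 (mod 8), (2/3) = -1.
Reached (1/3) = 1. Collecting the sign flips along the way, the symbol is +1.

1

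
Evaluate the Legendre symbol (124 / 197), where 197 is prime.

Pull out 2^2: since 197 ≡ 5 (mod 8), (2/197) = -1, so (2/197)^2 = +1.
Reciprocity: 31 ≡ 3 and 197 ≡ 1 (mod 4), so (31/197) = +(197/31).
Reduce top mod 31: now compute (11/31).
Reciprocity: 11 ≡ 3 and 31 ≡ 3 (mod 4), so (11/31) = −(31/11).
Reduce top mod 11: now compute (9/11).
Reciprocity: 9 ≡ 1 and 11 ≡ 3 (mod 4), so (9/11) = +(11/9).
Reduce top mod 9: now compute (2/9).
Pull out 2: since 9 ≡ 1 (mod 8), (2/9) = +1.
Reached (1/9) = 1. Collecting the sign flips along the way, the symbol is -1.

-1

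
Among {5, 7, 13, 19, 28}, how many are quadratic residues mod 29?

4

(5/29) = +1 → QR.
(7/29) = +1 → QR.
(13/29) = +1 → QR.
(19/29) = -1 → non-residue.
(28/29) = +1 → QR.
Total quadratic residues among the 5: 4.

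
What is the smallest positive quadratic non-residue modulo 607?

(2/607) = +1, so 2 is a residue.
(3/607) = −1, so 3 is the smallest positive non-residue mod 607.

3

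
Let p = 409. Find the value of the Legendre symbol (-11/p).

-1

First reduce: -11 ≡ 398 (mod 409).
Pull out 2: since 409 ≡ 1 (mod 8), (2/409) = +1.
Reciprocity: 199 ≡ 3 and 409 ≡ 1 (mod 4), so (199/409) = +(409/199).
Reduce top mod 199: now compute (11/199).
Reciprocity: 11 ≡ 3 and 199 ≡ 3 (mod 4), so (11/199) = −(199/11).
Reduce top mod 11: now compute (1/11).
Reached (1/11) = 1. Collecting the sign flips along the way, the symbol is -1.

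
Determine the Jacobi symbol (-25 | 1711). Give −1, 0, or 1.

First reduce: -25 ≡ 1686 (mod 1711).
Pull out 2: since 1711 ≡ 7 (mod 8), (2/1711) = +1.
Reciprocity: 843 ≡ 3 and 1711 ≡ 3 (mod 4), so (843/1711) = −(1711/843).
Reduce top mod 843: now compute (25/843).
Reciprocity: 25 ≡ 1 and 843 ≡ 3 (mod 4), so (25/843) = +(843/25).
Reduce top mod 25: now compute (18/25).
Pull out 2: since 25 ≡ 1 (mod 8), (2/25) = +1.
Reciprocity: 9 ≡ 1 and 25 ≡ 1 (mod 4), so (9/25) = +(25/9).
Reduce top mod 9: now compute (7/9).
Reciprocity: 7 ≡ 3 and 9 ≡ 1 (mod 4), so (7/9) = +(9/7).
Reduce top mod 7: now compute (2/7).
Pull out 2: since 7 ≡ 7 (mod 8), (2/7) = +1.
Reached (1/7) = 1. Collecting the sign flips along the way, the symbol is -1.

-1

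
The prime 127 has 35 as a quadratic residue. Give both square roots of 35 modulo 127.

Since 127 ≡ 3 (mod 4), a square root of 35 is 35^((127+1)/4) = 35^32 mod 127.
Repeated squaring: 35^2≡82, 35^4≡120, 35^8≡49, 35^16≡115, 35^32≡17 (mod 127).
35^32 = 35^(32) ≡ 17 (mod 127).
Check: 17² = 289 ≡ 35 (mod 127). The two roots are 17 and 110.

17, 110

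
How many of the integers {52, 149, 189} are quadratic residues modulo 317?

(52/317) = -1 → non-residue.
(149/317) = +1 → QR.
(189/317) = -1 → non-residue.
Total quadratic residues among the 3: 1.

1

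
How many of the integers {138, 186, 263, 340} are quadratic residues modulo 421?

2

(138/421) = +1 → QR.
(186/421) = -1 → non-residue.
(263/421) = -1 → non-residue.
(340/421) = +1 → QR.
Total quadratic residues among the 4: 2.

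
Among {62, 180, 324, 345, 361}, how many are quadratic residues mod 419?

(62/419) = +1 → QR.
(180/419) = +1 → QR.
(324/419) = +1 → QR.
(345/419) = +1 → QR.
(361/419) = +1 → QR.
Total quadratic residues among the 5: 5.

5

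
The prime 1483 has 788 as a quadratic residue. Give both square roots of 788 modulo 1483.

Since 1483 ≡ 3 (mod 4), a square root of 788 is 788^((1483+1)/4) = 788^371 mod 1483.
Repeated squaring: 788^2≡1050, 788^4≡631, 788^8≡717, 788^16≡971, 788^32≡1136, 788^64≡286, 788^128≡231, 788^256≡1456 (mod 1483).
788^371 = 788^(256+64+32+16+2+1) ≡ 830 (mod 1483).
Check: 830² = 688900 ≡ 788 (mod 1483). The two roots are 653 and 830.

653, 830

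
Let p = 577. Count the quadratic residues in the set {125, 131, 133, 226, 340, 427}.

2

(125/577) = -1 → non-residue.
(131/577) = +1 → QR.
(133/577) = -1 → non-residue.
(226/577) = -1 → non-residue.
(340/577) = -1 → non-residue.
(427/577) = +1 → QR.
Total quadratic residues among the 6: 2.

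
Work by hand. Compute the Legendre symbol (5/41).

1

Euler's criterion: (5/41) ≡ 5^20 (mod 41).
5^2 ≡ 25 (mod 41)
5^4 ≡ 10 (mod 41)
5^8 ≡ 18 (mod 41)
5^16 ≡ 37 (mod 41)
5^20 = 5^(16+4) ≡ 1 (mod 41).
Result is 1, so (5/41) = 1.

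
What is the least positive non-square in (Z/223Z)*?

(2/223) = +1, so 2 is a residue.
(3/223) = −1, so 3 is the smallest positive non-residue mod 223.

3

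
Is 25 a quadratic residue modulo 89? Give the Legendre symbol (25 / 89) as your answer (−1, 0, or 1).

1

Reciprocity: 25 ≡ 1 and 89 ≡ 1 (mod 4), so (25/89) = +(89/25).
Reduce top mod 25: now compute (14/25).
Pull out 2: since 25 ≡ 1 (mod 8), (2/25) = +1.
Reciprocity: 7 ≡ 3 and 25 ≡ 1 (mod 4), so (7/25) = +(25/7).
Reduce top mod 7: now compute (4/7).
Pull out 2^2: since 7 ≡ 7 (mod 8), (2/7) = +1, so (2/7)^2 = +1.
Reached (1/7) = 1. Collecting the sign flips along the way, the symbol is +1.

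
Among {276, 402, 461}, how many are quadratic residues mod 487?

2

(276/487) = +1 → QR.
(402/487) = -1 → non-residue.
(461/487) = +1 → QR.
Total quadratic residues among the 3: 2.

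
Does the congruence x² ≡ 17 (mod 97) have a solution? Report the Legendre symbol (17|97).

Reciprocity: 17 ≡ 1 and 97 ≡ 1 (mod 4), so (17/97) = +(97/17).
Reduce top mod 17: now compute (12/17).
Pull out 2^2: since 17 ≡ 1 (mod 8), (2/17) = +1, so (2/17)^2 = +1.
Reciprocity: 3 ≡ 3 and 17 ≡ 1 (mod 4), so (3/17) = +(17/3).
Reduce top mod 3: now compute (2/3).
Pull out 2: since 3 ≡ 3 (mod 8), (2/3) = -1.
Reached (1/3) = 1. Collecting the sign flips along the way, the symbol is -1.

-1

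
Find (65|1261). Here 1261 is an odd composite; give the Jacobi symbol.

0

Reciprocity: 65 ≡ 1 and 1261 ≡ 1 (mod 4), so (65/1261) = +(1261/65).
Reduce top mod 65: now compute (26/65).
Pull out 2: since 65 ≡ 1 (mod 8), (2/65) = +1.
Reciprocity: 13 ≡ 1 and 65 ≡ 1 (mod 4), so (13/65) = +(65/13).
Reduce top mod 13: now compute (0/13).
Top reduces to 0: gcd > 1, so the symbol is 0.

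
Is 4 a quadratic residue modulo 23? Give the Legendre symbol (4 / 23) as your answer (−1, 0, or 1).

Pull out 2^2: since 23 ≡ 7 (mod 8), (2/23) = +1, so (2/23)^2 = +1.
Reached (1/23) = 1. Collecting the sign flips along the way, the symbol is +1.

1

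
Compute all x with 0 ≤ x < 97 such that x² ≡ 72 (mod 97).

97 ≡ 1 (mod 4), so we find a root by search.
Trying successive values, 13² = 169 ≡ 72 (mod 97). The other root is 97 − 13 = 84.

13, 84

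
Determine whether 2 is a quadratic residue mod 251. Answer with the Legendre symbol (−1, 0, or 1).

Pull out 2: since 251 ≡ 3 (mod 8), (2/251) = -1.
Reached (1/251) = 1. Collecting the sign flips along the way, the symbol is -1.

-1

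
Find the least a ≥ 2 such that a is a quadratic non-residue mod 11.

2

(2/11) = −1, so 2 is the smallest positive non-residue mod 11.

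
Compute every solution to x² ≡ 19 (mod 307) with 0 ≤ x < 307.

Since 307 ≡ 3 (mod 4), a square root of 19 is 19^((307+1)/4) = 19^77 mod 307.
Repeated squaring: 19^2≡54, 19^4≡153, 19^8≡77, 19^16≡96, 19^32≡6, 19^64≡36 (mod 307).
19^77 = 19^(64+8+4+1) ≡ 68 (mod 307).
Check: 68² = 4624 ≡ 19 (mod 307). The two roots are 68 and 239.

68, 239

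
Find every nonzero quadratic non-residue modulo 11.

2 6 7 8 10

Square k = 1,…,5 (k and 11−k give the same square):
1²=1, 2²=4, 3²=9, 4²≡5, 5²≡3 (mod 11).
The residues are {1, 3, 4, 5, 9}; the non-residues are the remaining 5 nonzero classes.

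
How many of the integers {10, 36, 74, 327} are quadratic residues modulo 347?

4

(10/347) = +1 → QR.
(36/347) = +1 → QR.
(74/347) = +1 → QR.
(327/347) = +1 → QR.
Total quadratic residues among the 4: 4.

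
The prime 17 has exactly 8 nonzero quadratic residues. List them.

Square k = 1,…,8 (k and 17−k give the same square):
1²=1, 2²=4, 3²=9, 4²=16, 5²≡8, 6²≡2, 7²≡15, 8²≡13 (mod 17).
So the quadratic residues mod 17 are {1, 2, 4, 8, 9, 13, 15, 16}.

1,2,4,8,9,13,15,16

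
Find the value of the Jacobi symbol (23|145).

Reciprocity: 23 ≡ 3 and 145 ≡ 1 (mod 4), so (23/145) = +(145/23).
Reduce top mod 23: now compute (7/23).
Reciprocity: 7 ≡ 3 and 23 ≡ 3 (mod 4), so (7/23) = −(23/7).
Reduce top mod 7: now compute (2/7).
Pull out 2: since 7 ≡ 7 (mod 8), (2/7) = +1.
Reached (1/7) = 1. Collecting the sign flips along the way, the symbol is -1.

-1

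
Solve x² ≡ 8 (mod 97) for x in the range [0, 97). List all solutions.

97 ≡ 1 (mod 4), so we find a root by search.
Trying successive values, 28² = 784 ≡ 8 (mod 97). The other root is 97 − 28 = 69.

28, 69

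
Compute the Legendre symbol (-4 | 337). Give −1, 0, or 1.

1

First reduce: -4 ≡ 333 (mod 337).
Reciprocity: 333 ≡ 1 and 337 ≡ 1 (mod 4), so (333/337) = +(337/333).
Reduce top mod 333: now compute (4/333).
Pull out 2^2: since 333 ≡ 5 (mod 8), (2/333) = -1, so (2/333)^2 = +1.
Reached (1/333) = 1. Collecting the sign flips along the way, the symbol is +1.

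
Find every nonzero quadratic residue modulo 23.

Square k = 1,…,11 (k and 23−k give the same square):
1²=1, 2²=4, 3²=9, 4²=16, 5²≡2, 6²≡13, 7²≡3, 8²≡18, 9²≡12, 10²≡8, 11²≡6 (mod 23).
So the quadratic residues mod 23 are {1, 2, 3, 4, 6, 8, 9, 12, 13, 16, 18}.

1,2,3,4,6,8,9,12,13,16,18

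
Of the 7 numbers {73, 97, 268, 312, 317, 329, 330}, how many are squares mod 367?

(73/367) = +1 → QR.
(97/367) = -1 → non-residue.
(268/367) = +1 → QR.
(312/367) = -1 → non-residue.
(317/367) = -1 → non-residue.
(329/367) = +1 → QR.
(330/367) = -1 → non-residue.
Total quadratic residues among the 7: 3.

3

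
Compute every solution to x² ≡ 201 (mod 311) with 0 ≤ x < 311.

Since 311 ≡ 3 (mod 4), a square root of 201 is 201^((311+1)/4) = 201^78 mod 311.
Repeated squaring: 201^2≡282, 201^4≡219, 201^8≡67, 201^16≡135, 201^32≡187, 201^64≡137 (mod 311).
201^78 = 201^(64+8+4+2) ≡ 188 (mod 311).
Check: 188² = 35344 ≡ 201 (mod 311). The two roots are 123 and 188.

123, 188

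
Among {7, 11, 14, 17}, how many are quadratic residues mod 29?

(7/29) = +1 → QR.
(11/29) = -1 → non-residue.
(14/29) = -1 → non-residue.
(17/29) = -1 → non-residue.
Total quadratic residues among the 4: 1.

1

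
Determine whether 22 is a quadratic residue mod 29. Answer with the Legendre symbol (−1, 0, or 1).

Euler's criterion: (22/29) ≡ 22^14 (mod 29).
22^2 ≡ 20 (mod 29)
22^4 ≡ 23 (mod 29)
22^8 ≡ 7 (mod 29)
22^14 = 22^(8+4+2) ≡ 1 (mod 29).
Result is 1, so (22/29) = 1.

1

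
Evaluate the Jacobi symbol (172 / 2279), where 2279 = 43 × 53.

0

Pull out 2^2: since 2279 ≡ 7 (mod 8), (2/2279) = +1, so (2/2279)^2 = +1.
Reciprocity: 43 ≡ 3 and 2279 ≡ 3 (mod 4), so (43/2279) = −(2279/43).
Reduce top mod 43: now compute (0/43).
Top reduces to 0: gcd > 1, so the symbol is 0.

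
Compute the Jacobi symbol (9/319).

Reciprocity: 9 ≡ 1 and 319 ≡ 3 (mod 4), so (9/319) = +(319/9).
Reduce top mod 9: now compute (4/9).
Pull out 2^2: since 9 ≡ 1 (mod 8), (2/9) = +1, so (2/9)^2 = +1.
Reached (1/9) = 1. Collecting the sign flips along the way, the symbol is +1.

1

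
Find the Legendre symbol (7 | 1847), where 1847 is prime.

1

Reciprocity: 7 ≡ 3 and 1847 ≡ 3 (mod 4), so (7/1847) = −(1847/7).
Reduce top mod 7: now compute (6/7).
Pull out 2: since 7 ≡ 7 (mod 8), (2/7) = +1.
Reciprocity: 3 ≡ 3 and 7 ≡ 3 (mod 4), so (3/7) = −(7/3).
Reduce top mod 3: now compute (1/3).
Reached (1/3) = 1. Collecting the sign flips along the way, the symbol is +1.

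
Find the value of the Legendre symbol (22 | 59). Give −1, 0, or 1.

Euler's criterion: (22/59) ≡ 22^29 (mod 59).
22^2 ≡ 12 (mod 59)
22^4 ≡ 26 (mod 59)
22^8 ≡ 27 (mod 59)
22^16 ≡ 21 (mod 59)
22^29 = 22^(16+8+4+1) ≡ 1 (mod 59).
Result is 1, so (22/59) = 1.

1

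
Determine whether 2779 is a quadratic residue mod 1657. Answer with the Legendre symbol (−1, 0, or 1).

First reduce: 2779 ≡ 1122 (mod 1657).
Pull out 2: since 1657 ≡ 1 (mod 8), (2/1657) = +1.
Reciprocity: 561 ≡ 1 and 1657 ≡ 1 (mod 4), so (561/1657) = +(1657/561).
Reduce top mod 561: now compute (535/561).
Reciprocity: 535 ≡ 3 and 561 ≡ 1 (mod 4), so (535/561) = +(561/535).
Reduce top mod 535: now compute (26/535).
Pull out 2: since 535 ≡ 7 (mod 8), (2/535) = +1.
Reciprocity: 13 ≡ 1 and 535 ≡ 3 (mod 4), so (13/535) = +(535/13).
Reduce top mod 13: now compute (2/13).
Pull out 2: since 13 ≡ 5 (mod 8), (2/13) = -1.
Reached (1/13) = 1. Collecting the sign flips along the way, the symbol is -1.

-1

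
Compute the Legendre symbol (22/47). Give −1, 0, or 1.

Pull out 2: since 47 ≡ 7 (mod 8), (2/47) = +1.
Reciprocity: 11 ≡ 3 and 47 ≡ 3 (mod 4), so (11/47) = −(47/11).
Reduce top mod 11: now compute (3/11).
Reciprocity: 3 ≡ 3 and 11 ≡ 3 (mod 4), so (3/11) = −(11/3).
Reduce top mod 3: now compute (2/3).
Pull out 2: since 3 ≡ 3 (mod 8), (2/3) = -1.
Reached (1/3) = 1. Collecting the sign flips along the way, the symbol is -1.

-1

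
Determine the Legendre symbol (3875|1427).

First reduce: 3875 ≡ 1021 (mod 1427).
Reciprocity: 1021 ≡ 1 and 1427 ≡ 3 (mod 4), so (1021/1427) = +(1427/1021).
Reduce top mod 1021: now compute (406/1021).
Pull out 2: since 1021 ≡ 5 (mod 8), (2/1021) = -1.
Reciprocity: 203 ≡ 3 and 1021 ≡ 1 (mod 4), so (203/1021) = +(1021/203).
Reduce top mod 203: now compute (6/203).
Pull out 2: since 203 ≡ 3 (mod 8), (2/203) = -1.
Reciprocity: 3 ≡ 3 and 203 ≡ 3 (mod 4), so (3/203) = −(203/3).
Reduce top mod 3: now compute (2/3).
Pull out 2: since 3 ≡ 3 (mod 8), (2/3) = -1.
Reached (1/3) = 1. Collecting the sign flips along the way, the symbol is +1.

1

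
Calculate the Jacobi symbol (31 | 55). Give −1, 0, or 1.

1

Reciprocity: 31 ≡ 3 and 55 ≡ 3 (mod 4), so (31/55) = −(55/31).
Reduce top mod 31: now compute (24/31).
Pull out 2^3: since 31 ≡ 7 (mod 8), (2/31) = +1, so (2/31)^3 = +1.
Reciprocity: 3 ≡ 3 and 31 ≡ 3 (mod 4), so (3/31) = −(31/3).
Reduce top mod 3: now compute (1/3).
Reached (1/3) = 1. Collecting the sign flips along the way, the symbol is +1.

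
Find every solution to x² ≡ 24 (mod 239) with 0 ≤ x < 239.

44, 195

Since 239 ≡ 3 (mod 4), a square root of 24 is 24^((239+1)/4) = 24^60 mod 239.
Repeated squaring: 24^2≡98, 24^4≡44, 24^8≡24, 24^16≡98, 24^32≡44 (mod 239).
24^60 = 24^(32+16+8+4) ≡ 44 (mod 239).
Check: 44² = 1936 ≡ 24 (mod 239). The two roots are 44 and 195.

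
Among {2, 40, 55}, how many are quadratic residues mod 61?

0

(2/61) = -1 → non-residue.
(40/61) = -1 → non-residue.
(55/61) = -1 → non-residue.
Total quadratic residues among the 3: 0.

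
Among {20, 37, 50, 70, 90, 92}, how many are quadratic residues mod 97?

2

(20/97) = -1 → non-residue.
(37/97) = -1 → non-residue.
(50/97) = +1 → QR.
(70/97) = +1 → QR.
(90/97) = -1 → non-residue.
(92/97) = -1 → non-residue.
Total quadratic residues among the 6: 2.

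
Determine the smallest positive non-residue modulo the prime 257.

3

(2/257) = +1, so 2 is a residue.
(3/257) = −1, so 3 is the smallest positive non-residue mod 257.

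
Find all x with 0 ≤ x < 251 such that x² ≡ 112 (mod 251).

83, 168

Since 251 ≡ 3 (mod 4), a square root of 112 is 112^((251+1)/4) = 112^63 mod 251.
Repeated squaring: 112^2≡245, 112^4≡36, 112^8≡41, 112^16≡175, 112^32≡3 (mod 251).
112^63 = 112^(32+16+8+4+2+1) ≡ 83 (mod 251).
Check: 83² = 6889 ≡ 112 (mod 251). The two roots are 83 and 168.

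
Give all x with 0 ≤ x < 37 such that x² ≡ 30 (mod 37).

37 ≡ 1 (mod 4), so we find a root by search.
Trying successive values, 17² = 289 ≡ 30 (mod 37). The other root is 37 − 17 = 20.

17, 20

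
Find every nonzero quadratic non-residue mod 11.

2 6 7 8 10

Square k = 1,…,5 (k and 11−k give the same square):
1²=1, 2²=4, 3²=9, 4²≡5, 5²≡3 (mod 11).
The residues are {1, 3, 4, 5, 9}; the non-residues are the remaining 5 nonzero classes.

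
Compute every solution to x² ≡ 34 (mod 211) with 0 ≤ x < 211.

33, 178

Since 211 ≡ 3 (mod 4), a square root of 34 is 34^((211+1)/4) = 34^53 mod 211.
Repeated squaring: 34^2≡101, 34^4≡73, 34^8≡54, 34^16≡173, 34^32≡178 (mod 211).
34^53 = 34^(32+16+4+1) ≡ 178 (mod 211).
Check: 178² = 31684 ≡ 34 (mod 211). The two roots are 33 and 178.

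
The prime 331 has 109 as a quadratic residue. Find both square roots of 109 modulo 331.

Since 331 ≡ 3 (mod 4), a square root of 109 is 109^((331+1)/4) = 109^83 mod 331.
Repeated squaring: 109^2≡296, 109^4≡232, 109^8≡202, 109^16≡91, 109^32≡6, 109^64≡36 (mod 331).
109^83 = 109^(64+16+2+1) ≡ 289 (mod 331).
Check: 289² = 83521 ≡ 109 (mod 331). The two roots are 42 and 289.

42, 289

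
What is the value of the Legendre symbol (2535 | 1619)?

First reduce: 2535 ≡ 916 (mod 1619).
Pull out 2^2: since 1619 ≡ 3 (mod 8), (2/1619) = -1, so (2/1619)^2 = +1.
Reciprocity: 229 ≡ 1 and 1619 ≡ 3 (mod 4), so (229/1619) = +(1619/229).
Reduce top mod 229: now compute (16/229).
Pull out 2^4: since 229 ≡ 5 (mod 8), (2/229) = -1, so (2/229)^4 = +1.
Reached (1/229) = 1. Collecting the sign flips along the way, the symbol is +1.

1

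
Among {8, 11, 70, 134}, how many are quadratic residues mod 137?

2

(8/137) = +1 → QR.
(11/137) = +1 → QR.
(70/137) = -1 → non-residue.
(134/137) = -1 → non-residue.
Total quadratic residues among the 4: 2.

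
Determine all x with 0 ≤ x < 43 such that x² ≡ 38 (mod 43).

Since 43 ≡ 3 (mod 4), a square root of 38 is 38^((43+1)/4) = 38^11 mod 43.
Repeated squaring: 38^2≡25, 38^4≡23, 38^8≡13 (mod 43).
38^11 = 38^(8+2+1) ≡ 9 (mod 43).
Check: 9² = 81 ≡ 38 (mod 43). The two roots are 9 and 34.

9, 34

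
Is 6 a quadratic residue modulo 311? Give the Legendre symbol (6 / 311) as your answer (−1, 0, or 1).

Pull out 2: since 311 ≡ 7 (mod 8), (2/311) = +1.
Reciprocity: 3 ≡ 3 and 311 ≡ 3 (mod 4), so (3/311) = −(311/3).
Reduce top mod 3: now compute (2/3).
Pull out 2: since 3 ≡ 3 (mod 8), (2/3) = -1.
Reached (1/3) = 1. Collecting the sign flips along the way, the symbol is +1.

1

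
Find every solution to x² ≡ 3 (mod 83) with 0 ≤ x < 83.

13, 70

Since 83 ≡ 3 (mod 4), a square root of 3 is 3^((83+1)/4) = 3^21 mod 83.
Repeated squaring: 3^2≡9, 3^4≡81, 3^8≡4, 3^16≡16 (mod 83).
3^21 = 3^(16+4+1) ≡ 70 (mod 83).
Check: 70² = 4900 ≡ 3 (mod 83). The two roots are 13 and 70.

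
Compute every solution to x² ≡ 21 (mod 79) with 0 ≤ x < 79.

10, 69

Since 79 ≡ 3 (mod 4), a square root of 21 is 21^((79+1)/4) = 21^20 mod 79.
Repeated squaring: 21^2≡46, 21^4≡62, 21^8≡52, 21^16≡18 (mod 79).
21^20 = 21^(16+4) ≡ 10 (mod 79).
Check: 10² = 100 ≡ 21 (mod 79). The two roots are 10 and 69.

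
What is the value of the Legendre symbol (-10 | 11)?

Euler's criterion: (-10/11) ≡ 1^5 (mod 11).
1^2 ≡ 1 (mod 11)
1^4 ≡ 1 (mod 11)
1^5 = 1^(4+1) ≡ 1 (mod 11).
Result is 1, so (-10/11) = 1.

1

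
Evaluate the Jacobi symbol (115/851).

0

Reciprocity: 115 ≡ 3 and 851 ≡ 3 (mod 4), so (115/851) = −(851/115).
Reduce top mod 115: now compute (46/115).
Pull out 2: since 115 ≡ 3 (mod 8), (2/115) = -1.
Reciprocity: 23 ≡ 3 and 115 ≡ 3 (mod 4), so (23/115) = −(115/23).
Reduce top mod 23: now compute (0/23).
Top reduces to 0: gcd > 1, so the symbol is 0.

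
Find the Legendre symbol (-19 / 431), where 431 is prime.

First reduce: -19 ≡ 412 (mod 431).
Pull out 2^2: since 431 ≡ 7 (mod 8), (2/431) = +1, so (2/431)^2 = +1.
Reciprocity: 103 ≡ 3 and 431 ≡ 3 (mod 4), so (103/431) = −(431/103).
Reduce top mod 103: now compute (19/103).
Reciprocity: 19 ≡ 3 and 103 ≡ 3 (mod 4), so (19/103) = −(103/19).
Reduce top mod 19: now compute (8/19).
Pull out 2^3: since 19 ≡ 3 (mod 8), (2/19) = -1, so (2/19)^3 = -1.
Reached (1/19) = 1. Collecting the sign flips along the way, the symbol is -1.

-1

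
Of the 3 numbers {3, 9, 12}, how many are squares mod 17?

(3/17) = -1 → non-residue.
(9/17) = +1 → QR.
(12/17) = -1 → non-residue.
Total quadratic residues among the 3: 1.

1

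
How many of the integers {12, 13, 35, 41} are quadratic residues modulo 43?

3

(12/43) = -1 → non-residue.
(13/43) = +1 → QR.
(35/43) = +1 → QR.
(41/43) = +1 → QR.
Total quadratic residues among the 4: 3.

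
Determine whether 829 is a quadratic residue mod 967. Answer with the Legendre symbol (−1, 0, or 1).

-1

Euler's criterion: (829/967) ≡ 829^483 (mod 967).
829^2 ≡ 671 (mod 967)
829^4 ≡ 586 (mod 967)
829^8 ≡ 111 (mod 967)
829^16 ≡ 717 (mod 967)
829^32 ≡ 612 (mod 967)
829^64 ≡ 315 (mod 967)
829^128 ≡ 591 (mod 967)
829^256 ≡ 194 (mod 967)
829^483 = 829^(256+128+64+32+2+1) ≡ 966 (mod 967).
Result is 966 ≡ −1, so (829/967) = −1.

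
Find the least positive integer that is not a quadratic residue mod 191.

(2/191) = +1, so 2 is a residue.
(3/191) = +1, so 3 is a residue.
(4/191) = +1, so 4 is a residue.
(5/191) = +1, so 5 is a residue.
(6/191) = +1, so 6 is a residue.
(7/191) = −1, so 7 is the smallest positive non-residue mod 191.

7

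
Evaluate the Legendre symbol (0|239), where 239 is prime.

0

Top reduces to 0: gcd > 1, so the symbol is 0.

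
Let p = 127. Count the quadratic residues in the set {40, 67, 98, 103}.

(40/127) = -1 → non-residue.
(67/127) = -1 → non-residue.
(98/127) = +1 → QR.
(103/127) = +1 → QR.
Total quadratic residues among the 4: 2.

2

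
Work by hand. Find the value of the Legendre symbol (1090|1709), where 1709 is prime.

Pull out 2: since 1709 ≡ 5 (mod 8), (2/1709) = -1.
Reciprocity: 545 ≡ 1 and 1709 ≡ 1 (mod 4), so (545/1709) = +(1709/545).
Reduce top mod 545: now compute (74/545).
Pull out 2: since 545 ≡ 1 (mod 8), (2/545) = +1.
Reciprocity: 37 ≡ 1 and 545 ≡ 1 (mod 4), so (37/545) = +(545/37).
Reduce top mod 37: now compute (27/37).
Reciprocity: 27 ≡ 3 and 37 ≡ 1 (mod 4), so (27/37) = +(37/27).
Reduce top mod 27: now compute (10/27).
Pull out 2: since 27 ≡ 3 (mod 8), (2/27) = -1.
Reciprocity: 5 ≡ 1 and 27 ≡ 3 (mod 4), so (5/27) = +(27/5).
Reduce top mod 5: now compute (2/5).
Pull out 2: since 5 ≡ 5 (mod 8), (2/5) = -1.
Reached (1/5) = 1. Collecting the sign flips along the way, the symbol is -1.

-1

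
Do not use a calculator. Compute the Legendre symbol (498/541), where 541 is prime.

1

Pull out 2: since 541 ≡ 5 (mod 8), (2/541) = -1.
Reciprocity: 249 ≡ 1 and 541 ≡ 1 (mod 4), so (249/541) = +(541/249).
Reduce top mod 249: now compute (43/249).
Reciprocity: 43 ≡ 3 and 249 ≡ 1 (mod 4), so (43/249) = +(249/43).
Reduce top mod 43: now compute (34/43).
Pull out 2: since 43 ≡ 3 (mod 8), (2/43) = -1.
Reciprocity: 17 ≡ 1 and 43 ≡ 3 (mod 4), so (17/43) = +(43/17).
Reduce top mod 17: now compute (9/17).
Reciprocity: 9 ≡ 1 and 17 ≡ 1 (mod 4), so (9/17) = +(17/9).
Reduce top mod 9: now compute (8/9).
Pull out 2^3: since 9 ≡ 1 (mod 8), (2/9) = +1, so (2/9)^3 = +1.
Reached (1/9) = 1. Collecting the sign flips along the way, the symbol is +1.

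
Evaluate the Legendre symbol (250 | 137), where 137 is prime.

Euler's criterion: (250/137) ≡ 113^68 (mod 137).
113^2 ≡ 28 (mod 137)
113^4 ≡ 99 (mod 137)
113^8 ≡ 74 (mod 137)
113^16 ≡ 133 (mod 137)
113^32 ≡ 16 (mod 137)
113^64 ≡ 119 (mod 137)
113^68 = 113^(64+4) ≡ 136 (mod 137).
Result is 136 ≡ −1, so (250/137) = −1.

-1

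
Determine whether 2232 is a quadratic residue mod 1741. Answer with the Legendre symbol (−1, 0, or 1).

First reduce: 2232 ≡ 491 (mod 1741).
Reciprocity: 491 ≡ 3 and 1741 ≡ 1 (mod 4), so (491/1741) = +(1741/491).
Reduce top mod 491: now compute (268/491).
Pull out 2^2: since 491 ≡ 3 (mod 8), (2/491) = -1, so (2/491)^2 = +1.
Reciprocity: 67 ≡ 3 and 491 ≡ 3 (mod 4), so (67/491) = −(491/67).
Reduce top mod 67: now compute (22/67).
Pull out 2: since 67 ≡ 3 (mod 8), (2/67) = -1.
Reciprocity: 11 ≡ 3 and 67 ≡ 3 (mod 4), so (11/67) = −(67/11).
Reduce top mod 11: now compute (1/11).
Reached (1/11) = 1. Collecting the sign flips along the way, the symbol is -1.

-1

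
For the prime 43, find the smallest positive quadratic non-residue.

2

(2/43) = −1, so 2 is the smallest positive non-residue mod 43.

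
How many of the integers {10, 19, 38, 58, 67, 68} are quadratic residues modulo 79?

(10/79) = +1 → QR.
(19/79) = +1 → QR.
(38/79) = +1 → QR.
(58/79) = -1 → non-residue.
(67/79) = +1 → QR.
(68/79) = -1 → non-residue.
Total quadratic residues among the 6: 4.

4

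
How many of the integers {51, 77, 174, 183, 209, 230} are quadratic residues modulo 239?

(51/239) = +1 → QR.
(77/239) = -1 → non-residue.
(174/239) = +1 → QR.
(183/239) = +1 → QR.
(209/239) = -1 → non-residue.
(230/239) = -1 → non-residue.
Total quadratic residues among the 6: 3.

3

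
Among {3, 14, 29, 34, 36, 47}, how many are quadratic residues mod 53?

3

(3/53) = -1 → non-residue.
(14/53) = -1 → non-residue.
(29/53) = +1 → QR.
(34/53) = -1 → non-residue.
(36/53) = +1 → QR.
(47/53) = +1 → QR.
Total quadratic residues among the 6: 3.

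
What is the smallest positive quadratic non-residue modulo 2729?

3

(2/2729) = +1, so 2 is a residue.
(3/2729) = −1, so 3 is the smallest positive non-residue mod 2729.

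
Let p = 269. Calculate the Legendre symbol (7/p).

Euler's criterion: (7/269) ≡ 7^134 (mod 269).
7^2 ≡ 49 (mod 269)
7^4 ≡ 249 (mod 269)
7^8 ≡ 131 (mod 269)
7^16 ≡ 214 (mod 269)
7^32 ≡ 66 (mod 269)
7^64 ≡ 52 (mod 269)
7^128 ≡ 14 (mod 269)
7^134 = 7^(128+4+2) ≡ 268 (mod 269).
Result is 268 ≡ −1, so (7/269) = −1.

-1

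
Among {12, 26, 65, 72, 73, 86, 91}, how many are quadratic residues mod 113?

3

(12/113) = -1 → non-residue.
(26/113) = +1 → QR.
(65/113) = -1 → non-residue.
(72/113) = +1 → QR.
(73/113) = -1 → non-residue.
(86/113) = -1 → non-residue.
(91/113) = +1 → QR.
Total quadratic residues among the 7: 3.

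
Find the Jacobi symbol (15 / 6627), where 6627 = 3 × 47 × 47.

0

Reciprocity: 15 ≡ 3 and 6627 ≡ 3 (mod 4), so (15/6627) = −(6627/15).
Reduce top mod 15: now compute (12/15).
Pull out 2^2: since 15 ≡ 7 (mod 8), (2/15) = +1, so (2/15)^2 = +1.
Reciprocity: 3 ≡ 3 and 15 ≡ 3 (mod 4), so (3/15) = −(15/3).
Reduce top mod 3: now compute (0/3).
Top reduces to 0: gcd > 1, so the symbol is 0.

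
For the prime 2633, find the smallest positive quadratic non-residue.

3

(2/2633) = +1, so 2 is a residue.
(3/2633) = −1, so 3 is the smallest positive non-residue mod 2633.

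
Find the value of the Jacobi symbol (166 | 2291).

-1

Pull out 2: since 2291 ≡ 3 (mod 8), (2/2291) = -1.
Reciprocity: 83 ≡ 3 and 2291 ≡ 3 (mod 4), so (83/2291) = −(2291/83).
Reduce top mod 83: now compute (50/83).
Pull out 2: since 83 ≡ 3 (mod 8), (2/83) = -1.
Reciprocity: 25 ≡ 1 and 83 ≡ 3 (mod 4), so (25/83) = +(83/25).
Reduce top mod 25: now compute (8/25).
Pull out 2^3: since 25 ≡ 1 (mod 8), (2/25) = +1, so (2/25)^3 = +1.
Reached (1/25) = 1. Collecting the sign flips along the way, the symbol is -1.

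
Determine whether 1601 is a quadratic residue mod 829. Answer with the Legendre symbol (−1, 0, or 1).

-1

Euler's criterion: (1601/829) ≡ 772^414 (mod 829).
772^2 ≡ 762 (mod 829)
772^4 ≡ 344 (mod 829)
772^8 ≡ 618 (mod 829)
772^16 ≡ 584 (mod 829)
772^32 ≡ 337 (mod 829)
772^64 ≡ 825 (mod 829)
772^128 ≡ 16 (mod 829)
772^256 ≡ 256 (mod 829)
772^414 = 772^(256+128+16+8+4+2) ≡ 828 (mod 829).
Result is 828 ≡ −1, so (1601/829) = −1.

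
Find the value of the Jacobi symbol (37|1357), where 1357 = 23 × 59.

Reciprocity: 37 ≡ 1 and 1357 ≡ 1 (mod 4), so (37/1357) = +(1357/37).
Reduce top mod 37: now compute (25/37).
Reciprocity: 25 ≡ 1 and 37 ≡ 1 (mod 4), so (25/37) = +(37/25).
Reduce top mod 25: now compute (12/25).
Pull out 2^2: since 25 ≡ 1 (mod 8), (2/25) = +1, so (2/25)^2 = +1.
Reciprocity: 3 ≡ 3 and 25 ≡ 1 (mod 4), so (3/25) = +(25/3).
Reduce top mod 3: now compute (1/3).
Reached (1/3) = 1. Collecting the sign flips along the way, the symbol is +1.

1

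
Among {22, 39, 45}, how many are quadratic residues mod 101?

(22/101) = +1 → QR.
(39/101) = -1 → non-residue.
(45/101) = +1 → QR.
Total quadratic residues among the 3: 2.

2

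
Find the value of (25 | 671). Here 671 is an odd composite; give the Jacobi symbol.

Reciprocity: 25 ≡ 1 and 671 ≡ 3 (mod 4), so (25/671) = +(671/25).
Reduce top mod 25: now compute (21/25).
Reciprocity: 21 ≡ 1 and 25 ≡ 1 (mod 4), so (21/25) = +(25/21).
Reduce top mod 21: now compute (4/21).
Pull out 2^2: since 21 ≡ 5 (mod 8), (2/21) = -1, so (2/21)^2 = +1.
Reached (1/21) = 1. Collecting the sign flips along the way, the symbol is +1.

1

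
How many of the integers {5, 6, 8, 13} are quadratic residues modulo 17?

(5/17) = -1 → non-residue.
(6/17) = -1 → non-residue.
(8/17) = +1 → QR.
(13/17) = +1 → QR.
Total quadratic residues among the 4: 2.

2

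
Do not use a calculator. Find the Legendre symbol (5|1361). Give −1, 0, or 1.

Reciprocity: 5 ≡ 1 and 1361 ≡ 1 (mod 4), so (5/1361) = +(1361/5).
Reduce top mod 5: now compute (1/5).
Reached (1/5) = 1. Collecting the sign flips along the way, the symbol is +1.

1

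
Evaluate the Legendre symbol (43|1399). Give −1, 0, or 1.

-1

Reciprocity: 43 ≡ 3 and 1399 ≡ 3 (mod 4), so (43/1399) = −(1399/43).
Reduce top mod 43: now compute (23/43).
Reciprocity: 23 ≡ 3 and 43 ≡ 3 (mod 4), so (23/43) = −(43/23).
Reduce top mod 23: now compute (20/23).
Pull out 2^2: since 23 ≡ 7 (mod 8), (2/23) = +1, so (2/23)^2 = +1.
Reciprocity: 5 ≡ 1 and 23 ≡ 3 (mod 4), so (5/23) = +(23/5).
Reduce top mod 5: now compute (3/5).
Reciprocity: 3 ≡ 3 and 5 ≡ 1 (mod 4), so (3/5) = +(5/3).
Reduce top mod 3: now compute (2/3).
Pull out 2: since 3 ≡ 3 (mod 8), (2/3) = -1.
Reached (1/3) = 1. Collecting the sign flips along the way, the symbol is -1.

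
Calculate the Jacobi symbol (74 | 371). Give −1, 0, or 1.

Pull out 2: since 371 ≡ 3 (mod 8), (2/371) = -1.
Reciprocity: 37 ≡ 1 and 371 ≡ 3 (mod 4), so (37/371) = +(371/37).
Reduce top mod 37: now compute (1/37).
Reached (1/37) = 1. Collecting the sign flips along the way, the symbol is -1.

-1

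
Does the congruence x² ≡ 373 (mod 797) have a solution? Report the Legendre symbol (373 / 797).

Reciprocity: 373 ≡ 1 and 797 ≡ 1 (mod 4), so (373/797) = +(797/373).
Reduce top mod 373: now compute (51/373).
Reciprocity: 51 ≡ 3 and 373 ≡ 1 (mod 4), so (51/373) = +(373/51).
Reduce top mod 51: now compute (16/51).
Pull out 2^4: since 51 ≡ 3 (mod 8), (2/51) = -1, so (2/51)^4 = +1.
Reached (1/51) = 1. Collecting the sign flips along the way, the symbol is +1.

1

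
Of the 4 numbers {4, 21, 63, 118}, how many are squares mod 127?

(4/127) = +1 → QR.
(21/127) = +1 → QR.
(63/127) = -1 → non-residue.
(118/127) = -1 → non-residue.
Total quadratic residues among the 4: 2.

2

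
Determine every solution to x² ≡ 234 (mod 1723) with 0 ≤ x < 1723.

Since 1723 ≡ 3 (mod 4), a square root of 234 is 234^((1723+1)/4) = 234^431 mod 1723.
Repeated squaring: 234^2≡1343, 234^4≡1391, 234^8≡1675, 234^16≡581, 234^32≡1576, 234^64≡933, 234^128≡374, 234^256≡313 (mod 1723).
234^431 = 234^(256+128+32+8+4+2+1) ≡ 383 (mod 1723).
Check: 383² = 146689 ≡ 234 (mod 1723). The two roots are 383 and 1340.

383, 1340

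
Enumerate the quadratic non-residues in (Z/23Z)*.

Square k = 1,…,11 (k and 23−k give the same square):
1²=1, 2²=4, 3²=9, 4²=16, 5²≡2, 6²≡13, 7²≡3, 8²≡18, 9²≡12, 10²≡8, 11²≡6 (mod 23).
The residues are {1, 2, 3, 4, 6, 8, 9, 12, 13, 16, 18}; the non-residues are the remaining 11 nonzero classes.

5 7 10 11 14 15 17 19 20 21 22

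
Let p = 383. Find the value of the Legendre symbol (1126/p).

-1

Euler's criterion: (1126/383) ≡ 360^191 (mod 383).
360^2 ≡ 146 (mod 383)
360^4 ≡ 251 (mod 383)
360^8 ≡ 189 (mod 383)
360^16 ≡ 102 (mod 383)
360^32 ≡ 63 (mod 383)
360^64 ≡ 139 (mod 383)
360^128 ≡ 171 (mod 383)
360^191 = 360^(128+32+16+8+4+2+1) ≡ 382 (mod 383).
Result is 382 ≡ −1, so (1126/383) = −1.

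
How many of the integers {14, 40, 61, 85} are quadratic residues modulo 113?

(14/113) = +1 → QR.
(40/113) = -1 → non-residue.
(61/113) = +1 → QR.
(85/113) = +1 → QR.
Total quadratic residues among the 4: 3.

3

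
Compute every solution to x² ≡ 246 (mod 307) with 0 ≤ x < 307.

89, 218

Since 307 ≡ 3 (mod 4), a square root of 246 is 246^((307+1)/4) = 246^77 mod 307.
Repeated squaring: 246^2≡37, 246^4≡141, 246^8≡233, 246^16≡257, 246^32≡44, 246^64≡94 (mod 307).
246^77 = 246^(64+8+4+1) ≡ 89 (mod 307).
Check: 89² = 7921 ≡ 246 (mod 307). The two roots are 89 and 218.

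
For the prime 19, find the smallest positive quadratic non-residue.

2

(2/19) = −1, so 2 is the smallest positive non-residue mod 19.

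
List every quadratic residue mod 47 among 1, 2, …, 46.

1,2,3,4,6,7,8,9,12,14,16,17,18,21,24,25,27,28,32,34,36,37,42

Square k = 1,…,23 (k and 47−k give the same square):
1²=1, 2²=4, 3²=9, 4²=16, 5²=25, 6²=36, 7²≡2, 8²≡17, 9²≡34, 10²≡6, 11²≡27, 12²≡3, 13²≡28, 14²≡8, 15²≡37, 16²≡21, 17²≡7, 18²≡42, 19²≡32, 20²≡24, 21²≡18, 22²≡14, 23²≡12 (mod 47).
So the quadratic residues mod 47 are {1, 2, 3, 4, 6, 7, 8, 9, 12, 14, 16, 17, 18, 21, 24, 25, 27, 28, 32, 34, 36, 37, 42}.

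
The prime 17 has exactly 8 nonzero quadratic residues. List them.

1 2 4 8 9 13 15 16

Square k = 1,…,8 (k and 17−k give the same square):
1²=1, 2²=4, 3²=9, 4²=16, 5²≡8, 6²≡2, 7²≡15, 8²≡13 (mod 17).
So the quadratic residues mod 17 are {1, 2, 4, 8, 9, 13, 15, 16}.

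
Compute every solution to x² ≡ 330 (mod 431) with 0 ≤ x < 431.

Since 431 ≡ 3 (mod 4), a square root of 330 is 330^((431+1)/4) = 330^108 mod 431.
Repeated squaring: 330^2≡288, 330^4≡192, 330^8≡229, 330^16≡290, 330^32≡55, 330^64≡8 (mod 431).
330^108 = 330^(64+32+8+4) ≡ 54 (mod 431).
Check: 54² = 2916 ≡ 330 (mod 431). The two roots are 54 and 377.

54, 377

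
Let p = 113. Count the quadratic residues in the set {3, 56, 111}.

2

(3/113) = -1 → non-residue.
(56/113) = +1 → QR.
(111/113) = +1 → QR.
Total quadratic residues among the 3: 2.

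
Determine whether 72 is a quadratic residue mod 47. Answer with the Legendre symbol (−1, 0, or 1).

1

Euler's criterion: (72/47) ≡ 25^23 (mod 47).
25^2 ≡ 14 (mod 47)
25^4 ≡ 8 (mod 47)
25^8 ≡ 17 (mod 47)
25^16 ≡ 7 (mod 47)
25^23 = 25^(16+4+2+1) ≡ 1 (mod 47).
Result is 1, so (72/47) = 1.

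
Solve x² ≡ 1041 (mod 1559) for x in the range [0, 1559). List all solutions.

94, 1465

Since 1559 ≡ 3 (mod 4), a square root of 1041 is 1041^((1559+1)/4) = 1041^390 mod 1559.
Repeated squaring: 1041^2≡176, 1041^4≡1355, 1041^8≡1082, 1041^16≡1474, 1041^32≡989, 1041^64≡628, 1041^128≡1516, 1041^256≡290 (mod 1559).
1041^390 = 1041^(256+128+4+2) ≡ 1465 (mod 1559).
Check: 1465² = 2146225 ≡ 1041 (mod 1559). The two roots are 94 and 1465.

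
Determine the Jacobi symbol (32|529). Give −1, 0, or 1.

Pull out 2^5: since 529 ≡ 1 (mod 8), (2/529) = +1, so (2/529)^5 = +1.
Reached (1/529) = 1. Collecting the sign flips along the way, the symbol is +1.

1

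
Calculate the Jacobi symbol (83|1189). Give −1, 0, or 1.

Reciprocity: 83 ≡ 3 and 1189 ≡ 1 (mod 4), so (83/1189) = +(1189/83).
Reduce top mod 83: now compute (27/83).
Reciprocity: 27 ≡ 3 and 83 ≡ 3 (mod 4), so (27/83) = −(83/27).
Reduce top mod 27: now compute (2/27).
Pull out 2: since 27 ≡ 3 (mod 8), (2/27) = -1.
Reached (1/27) = 1. Collecting the sign flips along the way, the symbol is +1.

1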